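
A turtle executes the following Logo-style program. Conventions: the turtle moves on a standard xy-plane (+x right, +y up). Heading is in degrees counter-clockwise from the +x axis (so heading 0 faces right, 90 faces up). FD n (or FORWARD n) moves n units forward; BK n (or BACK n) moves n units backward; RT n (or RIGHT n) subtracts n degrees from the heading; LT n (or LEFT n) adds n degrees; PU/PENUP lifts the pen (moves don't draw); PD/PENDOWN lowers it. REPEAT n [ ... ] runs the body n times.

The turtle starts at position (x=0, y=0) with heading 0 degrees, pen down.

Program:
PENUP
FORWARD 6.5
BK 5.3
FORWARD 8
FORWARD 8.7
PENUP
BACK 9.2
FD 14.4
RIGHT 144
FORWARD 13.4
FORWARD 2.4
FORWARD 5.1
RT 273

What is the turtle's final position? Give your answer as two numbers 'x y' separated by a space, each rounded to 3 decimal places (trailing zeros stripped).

Executing turtle program step by step:
Start: pos=(0,0), heading=0, pen down
PU: pen up
FD 6.5: (0,0) -> (6.5,0) [heading=0, move]
BK 5.3: (6.5,0) -> (1.2,0) [heading=0, move]
FD 8: (1.2,0) -> (9.2,0) [heading=0, move]
FD 8.7: (9.2,0) -> (17.9,0) [heading=0, move]
PU: pen up
BK 9.2: (17.9,0) -> (8.7,0) [heading=0, move]
FD 14.4: (8.7,0) -> (23.1,0) [heading=0, move]
RT 144: heading 0 -> 216
FD 13.4: (23.1,0) -> (12.259,-7.876) [heading=216, move]
FD 2.4: (12.259,-7.876) -> (10.318,-9.287) [heading=216, move]
FD 5.1: (10.318,-9.287) -> (6.192,-12.285) [heading=216, move]
RT 273: heading 216 -> 303
Final: pos=(6.192,-12.285), heading=303, 0 segment(s) drawn

Answer: 6.192 -12.285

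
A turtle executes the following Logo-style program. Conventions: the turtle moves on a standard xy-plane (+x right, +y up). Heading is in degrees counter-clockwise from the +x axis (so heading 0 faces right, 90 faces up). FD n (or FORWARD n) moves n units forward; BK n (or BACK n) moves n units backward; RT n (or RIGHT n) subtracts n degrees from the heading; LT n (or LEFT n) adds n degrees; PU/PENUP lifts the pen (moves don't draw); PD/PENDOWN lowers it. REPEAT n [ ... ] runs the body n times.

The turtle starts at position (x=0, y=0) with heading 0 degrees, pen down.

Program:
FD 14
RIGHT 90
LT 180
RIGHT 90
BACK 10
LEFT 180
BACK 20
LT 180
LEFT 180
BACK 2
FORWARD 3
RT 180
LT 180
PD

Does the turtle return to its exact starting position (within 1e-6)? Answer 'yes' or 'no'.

Executing turtle program step by step:
Start: pos=(0,0), heading=0, pen down
FD 14: (0,0) -> (14,0) [heading=0, draw]
RT 90: heading 0 -> 270
LT 180: heading 270 -> 90
RT 90: heading 90 -> 0
BK 10: (14,0) -> (4,0) [heading=0, draw]
LT 180: heading 0 -> 180
BK 20: (4,0) -> (24,0) [heading=180, draw]
LT 180: heading 180 -> 0
LT 180: heading 0 -> 180
BK 2: (24,0) -> (26,0) [heading=180, draw]
FD 3: (26,0) -> (23,0) [heading=180, draw]
RT 180: heading 180 -> 0
LT 180: heading 0 -> 180
PD: pen down
Final: pos=(23,0), heading=180, 5 segment(s) drawn

Start position: (0, 0)
Final position: (23, 0)
Distance = 23; >= 1e-6 -> NOT closed

Answer: no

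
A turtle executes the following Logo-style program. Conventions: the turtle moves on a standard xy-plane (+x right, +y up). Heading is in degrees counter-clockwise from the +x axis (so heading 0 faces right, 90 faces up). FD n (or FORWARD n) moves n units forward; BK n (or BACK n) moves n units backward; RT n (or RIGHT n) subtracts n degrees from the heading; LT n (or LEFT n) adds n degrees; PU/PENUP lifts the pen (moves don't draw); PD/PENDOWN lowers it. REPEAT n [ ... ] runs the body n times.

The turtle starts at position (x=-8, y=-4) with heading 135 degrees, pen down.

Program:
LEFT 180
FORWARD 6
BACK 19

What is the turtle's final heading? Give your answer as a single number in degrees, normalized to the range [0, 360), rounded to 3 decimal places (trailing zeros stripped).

Answer: 315

Derivation:
Executing turtle program step by step:
Start: pos=(-8,-4), heading=135, pen down
LT 180: heading 135 -> 315
FD 6: (-8,-4) -> (-3.757,-8.243) [heading=315, draw]
BK 19: (-3.757,-8.243) -> (-17.192,5.192) [heading=315, draw]
Final: pos=(-17.192,5.192), heading=315, 2 segment(s) drawn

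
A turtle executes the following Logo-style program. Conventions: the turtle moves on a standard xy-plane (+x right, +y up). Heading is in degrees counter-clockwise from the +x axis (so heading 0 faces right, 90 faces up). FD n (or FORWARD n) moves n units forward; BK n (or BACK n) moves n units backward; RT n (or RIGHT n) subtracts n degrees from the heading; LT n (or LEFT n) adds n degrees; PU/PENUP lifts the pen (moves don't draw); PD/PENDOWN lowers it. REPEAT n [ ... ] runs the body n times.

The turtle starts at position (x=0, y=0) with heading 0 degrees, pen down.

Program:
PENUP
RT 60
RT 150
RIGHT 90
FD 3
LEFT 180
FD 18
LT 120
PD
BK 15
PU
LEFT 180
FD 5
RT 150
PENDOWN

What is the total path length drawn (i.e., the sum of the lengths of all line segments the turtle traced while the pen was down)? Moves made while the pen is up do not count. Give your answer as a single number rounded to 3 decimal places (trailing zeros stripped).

Answer: 15

Derivation:
Executing turtle program step by step:
Start: pos=(0,0), heading=0, pen down
PU: pen up
RT 60: heading 0 -> 300
RT 150: heading 300 -> 150
RT 90: heading 150 -> 60
FD 3: (0,0) -> (1.5,2.598) [heading=60, move]
LT 180: heading 60 -> 240
FD 18: (1.5,2.598) -> (-7.5,-12.99) [heading=240, move]
LT 120: heading 240 -> 0
PD: pen down
BK 15: (-7.5,-12.99) -> (-22.5,-12.99) [heading=0, draw]
PU: pen up
LT 180: heading 0 -> 180
FD 5: (-22.5,-12.99) -> (-27.5,-12.99) [heading=180, move]
RT 150: heading 180 -> 30
PD: pen down
Final: pos=(-27.5,-12.99), heading=30, 1 segment(s) drawn

Segment lengths:
  seg 1: (-7.5,-12.99) -> (-22.5,-12.99), length = 15
Total = 15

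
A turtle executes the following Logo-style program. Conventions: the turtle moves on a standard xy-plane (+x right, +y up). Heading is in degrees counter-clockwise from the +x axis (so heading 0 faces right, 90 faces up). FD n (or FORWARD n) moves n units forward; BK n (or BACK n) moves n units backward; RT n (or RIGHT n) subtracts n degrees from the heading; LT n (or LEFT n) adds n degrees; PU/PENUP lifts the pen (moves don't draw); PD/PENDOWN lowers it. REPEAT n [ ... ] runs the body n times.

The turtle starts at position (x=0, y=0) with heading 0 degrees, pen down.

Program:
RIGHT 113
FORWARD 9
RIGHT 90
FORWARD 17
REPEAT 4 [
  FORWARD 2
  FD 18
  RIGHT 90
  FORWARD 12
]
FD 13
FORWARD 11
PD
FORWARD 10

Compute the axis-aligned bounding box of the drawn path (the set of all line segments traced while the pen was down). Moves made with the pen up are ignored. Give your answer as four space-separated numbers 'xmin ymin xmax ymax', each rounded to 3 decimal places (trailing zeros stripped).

Answer: -50.462 -8.285 4.384 35.629

Derivation:
Executing turtle program step by step:
Start: pos=(0,0), heading=0, pen down
RT 113: heading 0 -> 247
FD 9: (0,0) -> (-3.517,-8.285) [heading=247, draw]
RT 90: heading 247 -> 157
FD 17: (-3.517,-8.285) -> (-19.165,-1.642) [heading=157, draw]
REPEAT 4 [
  -- iteration 1/4 --
  FD 2: (-19.165,-1.642) -> (-21.006,-0.861) [heading=157, draw]
  FD 18: (-21.006,-0.861) -> (-37.575,6.173) [heading=157, draw]
  RT 90: heading 157 -> 67
  FD 12: (-37.575,6.173) -> (-32.886,17.219) [heading=67, draw]
  -- iteration 2/4 --
  FD 2: (-32.886,17.219) -> (-32.105,19.06) [heading=67, draw]
  FD 18: (-32.105,19.06) -> (-25.072,35.629) [heading=67, draw]
  RT 90: heading 67 -> 337
  FD 12: (-25.072,35.629) -> (-14.026,30.94) [heading=337, draw]
  -- iteration 3/4 --
  FD 2: (-14.026,30.94) -> (-12.185,30.158) [heading=337, draw]
  FD 18: (-12.185,30.158) -> (4.384,23.125) [heading=337, draw]
  RT 90: heading 337 -> 247
  FD 12: (4.384,23.125) -> (-0.304,12.079) [heading=247, draw]
  -- iteration 4/4 --
  FD 2: (-0.304,12.079) -> (-1.086,10.238) [heading=247, draw]
  FD 18: (-1.086,10.238) -> (-8.119,-6.331) [heading=247, draw]
  RT 90: heading 247 -> 157
  FD 12: (-8.119,-6.331) -> (-19.165,-1.642) [heading=157, draw]
]
FD 13: (-19.165,-1.642) -> (-31.132,3.437) [heading=157, draw]
FD 11: (-31.132,3.437) -> (-41.257,7.735) [heading=157, draw]
PD: pen down
FD 10: (-41.257,7.735) -> (-50.462,11.643) [heading=157, draw]
Final: pos=(-50.462,11.643), heading=157, 17 segment(s) drawn

Segment endpoints: x in {-50.462, -41.257, -37.575, -32.886, -32.105, -31.132, -25.072, -21.006, -19.165, -19.165, -14.026, -12.185, -8.119, -3.517, -1.086, -0.304, 0, 4.384}, y in {-8.285, -6.331, -1.642, -1.642, -0.861, 0, 3.437, 6.173, 7.735, 10.238, 11.643, 12.079, 17.219, 19.06, 23.125, 30.158, 30.94, 35.629}
xmin=-50.462, ymin=-8.285, xmax=4.384, ymax=35.629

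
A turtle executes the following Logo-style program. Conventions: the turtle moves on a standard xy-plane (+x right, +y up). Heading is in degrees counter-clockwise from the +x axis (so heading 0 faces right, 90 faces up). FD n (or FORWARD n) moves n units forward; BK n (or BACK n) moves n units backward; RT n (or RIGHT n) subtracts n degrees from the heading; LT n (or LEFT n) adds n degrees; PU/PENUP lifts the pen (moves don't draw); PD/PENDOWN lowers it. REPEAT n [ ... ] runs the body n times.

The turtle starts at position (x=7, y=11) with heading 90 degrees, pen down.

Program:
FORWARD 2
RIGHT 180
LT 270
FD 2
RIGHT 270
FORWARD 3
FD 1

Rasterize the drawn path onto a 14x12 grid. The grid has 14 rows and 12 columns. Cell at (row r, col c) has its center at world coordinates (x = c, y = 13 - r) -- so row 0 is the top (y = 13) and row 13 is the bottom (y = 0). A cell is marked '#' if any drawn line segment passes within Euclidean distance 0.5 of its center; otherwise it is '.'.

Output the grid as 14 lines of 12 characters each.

Answer: .....###....
.....#.#....
.....#.#....
.....#......
.....#......
............
............
............
............
............
............
............
............
............

Derivation:
Segment 0: (7,11) -> (7,13)
Segment 1: (7,13) -> (5,13)
Segment 2: (5,13) -> (5,10)
Segment 3: (5,10) -> (5,9)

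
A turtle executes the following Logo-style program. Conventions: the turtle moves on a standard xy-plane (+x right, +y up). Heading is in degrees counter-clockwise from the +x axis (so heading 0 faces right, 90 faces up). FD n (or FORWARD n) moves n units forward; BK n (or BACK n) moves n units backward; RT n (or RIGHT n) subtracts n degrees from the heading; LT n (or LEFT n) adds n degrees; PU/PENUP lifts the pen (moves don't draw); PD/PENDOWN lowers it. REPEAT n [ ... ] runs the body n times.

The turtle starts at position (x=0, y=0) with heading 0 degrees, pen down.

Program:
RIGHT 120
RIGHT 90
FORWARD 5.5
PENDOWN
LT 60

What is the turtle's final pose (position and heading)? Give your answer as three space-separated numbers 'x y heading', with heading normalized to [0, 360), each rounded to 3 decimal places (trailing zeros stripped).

Executing turtle program step by step:
Start: pos=(0,0), heading=0, pen down
RT 120: heading 0 -> 240
RT 90: heading 240 -> 150
FD 5.5: (0,0) -> (-4.763,2.75) [heading=150, draw]
PD: pen down
LT 60: heading 150 -> 210
Final: pos=(-4.763,2.75), heading=210, 1 segment(s) drawn

Answer: -4.763 2.75 210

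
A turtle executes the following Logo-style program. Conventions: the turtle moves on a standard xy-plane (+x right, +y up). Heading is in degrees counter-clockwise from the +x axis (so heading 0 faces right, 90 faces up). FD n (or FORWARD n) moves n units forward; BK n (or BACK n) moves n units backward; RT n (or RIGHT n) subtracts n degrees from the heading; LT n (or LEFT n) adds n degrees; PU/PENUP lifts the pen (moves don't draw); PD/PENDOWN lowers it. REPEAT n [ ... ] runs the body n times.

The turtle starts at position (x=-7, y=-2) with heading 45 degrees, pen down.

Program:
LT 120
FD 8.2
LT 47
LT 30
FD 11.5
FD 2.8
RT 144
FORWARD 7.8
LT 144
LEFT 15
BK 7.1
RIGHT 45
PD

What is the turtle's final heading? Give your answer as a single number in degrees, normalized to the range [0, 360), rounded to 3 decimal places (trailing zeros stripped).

Executing turtle program step by step:
Start: pos=(-7,-2), heading=45, pen down
LT 120: heading 45 -> 165
FD 8.2: (-7,-2) -> (-14.921,0.122) [heading=165, draw]
LT 47: heading 165 -> 212
LT 30: heading 212 -> 242
FD 11.5: (-14.921,0.122) -> (-20.32,-10.032) [heading=242, draw]
FD 2.8: (-20.32,-10.032) -> (-21.634,-12.504) [heading=242, draw]
RT 144: heading 242 -> 98
FD 7.8: (-21.634,-12.504) -> (-22.72,-4.78) [heading=98, draw]
LT 144: heading 98 -> 242
LT 15: heading 242 -> 257
BK 7.1: (-22.72,-4.78) -> (-21.122,2.138) [heading=257, draw]
RT 45: heading 257 -> 212
PD: pen down
Final: pos=(-21.122,2.138), heading=212, 5 segment(s) drawn

Answer: 212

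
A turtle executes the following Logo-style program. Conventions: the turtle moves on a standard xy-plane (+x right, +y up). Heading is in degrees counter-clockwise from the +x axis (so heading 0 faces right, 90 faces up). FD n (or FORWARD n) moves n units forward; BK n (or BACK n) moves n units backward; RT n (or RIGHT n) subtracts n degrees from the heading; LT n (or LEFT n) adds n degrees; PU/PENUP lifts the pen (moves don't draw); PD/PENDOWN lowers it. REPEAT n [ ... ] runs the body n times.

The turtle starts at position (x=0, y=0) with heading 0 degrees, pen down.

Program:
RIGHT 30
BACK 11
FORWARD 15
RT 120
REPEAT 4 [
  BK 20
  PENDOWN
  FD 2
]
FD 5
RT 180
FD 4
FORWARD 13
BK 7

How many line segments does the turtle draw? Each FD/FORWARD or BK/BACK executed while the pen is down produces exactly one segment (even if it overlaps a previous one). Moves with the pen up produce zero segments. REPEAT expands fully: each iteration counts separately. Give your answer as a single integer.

Answer: 14

Derivation:
Executing turtle program step by step:
Start: pos=(0,0), heading=0, pen down
RT 30: heading 0 -> 330
BK 11: (0,0) -> (-9.526,5.5) [heading=330, draw]
FD 15: (-9.526,5.5) -> (3.464,-2) [heading=330, draw]
RT 120: heading 330 -> 210
REPEAT 4 [
  -- iteration 1/4 --
  BK 20: (3.464,-2) -> (20.785,8) [heading=210, draw]
  PD: pen down
  FD 2: (20.785,8) -> (19.053,7) [heading=210, draw]
  -- iteration 2/4 --
  BK 20: (19.053,7) -> (36.373,17) [heading=210, draw]
  PD: pen down
  FD 2: (36.373,17) -> (34.641,16) [heading=210, draw]
  -- iteration 3/4 --
  BK 20: (34.641,16) -> (51.962,26) [heading=210, draw]
  PD: pen down
  FD 2: (51.962,26) -> (50.229,25) [heading=210, draw]
  -- iteration 4/4 --
  BK 20: (50.229,25) -> (67.55,35) [heading=210, draw]
  PD: pen down
  FD 2: (67.55,35) -> (65.818,34) [heading=210, draw]
]
FD 5: (65.818,34) -> (61.488,31.5) [heading=210, draw]
RT 180: heading 210 -> 30
FD 4: (61.488,31.5) -> (64.952,33.5) [heading=30, draw]
FD 13: (64.952,33.5) -> (76.21,40) [heading=30, draw]
BK 7: (76.21,40) -> (70.148,36.5) [heading=30, draw]
Final: pos=(70.148,36.5), heading=30, 14 segment(s) drawn
Segments drawn: 14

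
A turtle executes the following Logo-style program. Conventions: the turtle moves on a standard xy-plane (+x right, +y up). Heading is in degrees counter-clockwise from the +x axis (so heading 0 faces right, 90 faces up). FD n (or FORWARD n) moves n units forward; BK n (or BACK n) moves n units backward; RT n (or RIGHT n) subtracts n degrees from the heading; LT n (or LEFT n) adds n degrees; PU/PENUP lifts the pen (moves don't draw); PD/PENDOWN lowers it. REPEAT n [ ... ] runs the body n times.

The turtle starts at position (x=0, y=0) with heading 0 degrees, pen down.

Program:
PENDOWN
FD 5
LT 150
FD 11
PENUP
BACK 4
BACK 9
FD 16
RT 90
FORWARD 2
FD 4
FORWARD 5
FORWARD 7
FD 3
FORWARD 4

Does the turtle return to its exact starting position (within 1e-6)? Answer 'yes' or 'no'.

Executing turtle program step by step:
Start: pos=(0,0), heading=0, pen down
PD: pen down
FD 5: (0,0) -> (5,0) [heading=0, draw]
LT 150: heading 0 -> 150
FD 11: (5,0) -> (-4.526,5.5) [heading=150, draw]
PU: pen up
BK 4: (-4.526,5.5) -> (-1.062,3.5) [heading=150, move]
BK 9: (-1.062,3.5) -> (6.732,-1) [heading=150, move]
FD 16: (6.732,-1) -> (-7.124,7) [heading=150, move]
RT 90: heading 150 -> 60
FD 2: (-7.124,7) -> (-6.124,8.732) [heading=60, move]
FD 4: (-6.124,8.732) -> (-4.124,12.196) [heading=60, move]
FD 5: (-4.124,12.196) -> (-1.624,16.526) [heading=60, move]
FD 7: (-1.624,16.526) -> (1.876,22.588) [heading=60, move]
FD 3: (1.876,22.588) -> (3.376,25.187) [heading=60, move]
FD 4: (3.376,25.187) -> (5.376,28.651) [heading=60, move]
Final: pos=(5.376,28.651), heading=60, 2 segment(s) drawn

Start position: (0, 0)
Final position: (5.376, 28.651)
Distance = 29.151; >= 1e-6 -> NOT closed

Answer: no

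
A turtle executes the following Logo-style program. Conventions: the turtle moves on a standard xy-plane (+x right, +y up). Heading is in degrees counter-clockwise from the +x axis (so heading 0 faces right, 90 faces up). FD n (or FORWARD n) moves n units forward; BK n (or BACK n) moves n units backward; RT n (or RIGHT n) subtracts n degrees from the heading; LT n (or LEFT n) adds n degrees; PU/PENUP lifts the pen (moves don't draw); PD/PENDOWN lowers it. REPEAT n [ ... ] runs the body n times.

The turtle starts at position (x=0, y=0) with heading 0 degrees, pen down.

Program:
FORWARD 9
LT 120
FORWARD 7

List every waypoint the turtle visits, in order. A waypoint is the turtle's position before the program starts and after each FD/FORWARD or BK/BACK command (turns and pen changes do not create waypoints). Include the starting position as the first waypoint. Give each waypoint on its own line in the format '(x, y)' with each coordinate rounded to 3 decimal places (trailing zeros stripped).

Answer: (0, 0)
(9, 0)
(5.5, 6.062)

Derivation:
Executing turtle program step by step:
Start: pos=(0,0), heading=0, pen down
FD 9: (0,0) -> (9,0) [heading=0, draw]
LT 120: heading 0 -> 120
FD 7: (9,0) -> (5.5,6.062) [heading=120, draw]
Final: pos=(5.5,6.062), heading=120, 2 segment(s) drawn
Waypoints (3 total):
(0, 0)
(9, 0)
(5.5, 6.062)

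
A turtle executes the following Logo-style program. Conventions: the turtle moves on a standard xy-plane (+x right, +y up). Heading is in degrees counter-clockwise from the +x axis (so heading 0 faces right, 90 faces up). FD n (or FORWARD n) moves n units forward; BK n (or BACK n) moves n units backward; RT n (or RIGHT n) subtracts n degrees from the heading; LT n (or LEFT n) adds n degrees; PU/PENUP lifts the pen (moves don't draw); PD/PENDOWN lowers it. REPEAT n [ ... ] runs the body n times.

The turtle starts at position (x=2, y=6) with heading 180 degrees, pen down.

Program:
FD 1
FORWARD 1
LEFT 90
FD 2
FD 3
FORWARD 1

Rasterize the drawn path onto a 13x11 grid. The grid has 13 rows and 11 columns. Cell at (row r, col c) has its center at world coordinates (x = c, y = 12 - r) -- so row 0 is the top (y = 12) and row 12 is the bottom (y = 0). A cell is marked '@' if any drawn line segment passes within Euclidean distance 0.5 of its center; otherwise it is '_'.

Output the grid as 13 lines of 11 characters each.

Answer: ___________
___________
___________
___________
___________
___________
@@@________
@__________
@__________
@__________
@__________
@__________
@__________

Derivation:
Segment 0: (2,6) -> (1,6)
Segment 1: (1,6) -> (0,6)
Segment 2: (0,6) -> (-0,4)
Segment 3: (-0,4) -> (-0,1)
Segment 4: (-0,1) -> (-0,0)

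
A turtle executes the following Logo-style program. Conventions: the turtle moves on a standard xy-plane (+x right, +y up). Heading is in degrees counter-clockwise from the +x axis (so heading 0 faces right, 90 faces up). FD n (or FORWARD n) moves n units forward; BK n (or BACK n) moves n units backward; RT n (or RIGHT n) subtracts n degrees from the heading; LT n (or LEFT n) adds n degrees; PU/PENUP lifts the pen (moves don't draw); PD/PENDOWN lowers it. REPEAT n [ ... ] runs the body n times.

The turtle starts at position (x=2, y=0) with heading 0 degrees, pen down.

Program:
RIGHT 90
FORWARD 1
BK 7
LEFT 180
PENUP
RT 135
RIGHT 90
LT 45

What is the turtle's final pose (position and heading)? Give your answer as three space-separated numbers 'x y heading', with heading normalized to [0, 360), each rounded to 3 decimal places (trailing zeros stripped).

Executing turtle program step by step:
Start: pos=(2,0), heading=0, pen down
RT 90: heading 0 -> 270
FD 1: (2,0) -> (2,-1) [heading=270, draw]
BK 7: (2,-1) -> (2,6) [heading=270, draw]
LT 180: heading 270 -> 90
PU: pen up
RT 135: heading 90 -> 315
RT 90: heading 315 -> 225
LT 45: heading 225 -> 270
Final: pos=(2,6), heading=270, 2 segment(s) drawn

Answer: 2 6 270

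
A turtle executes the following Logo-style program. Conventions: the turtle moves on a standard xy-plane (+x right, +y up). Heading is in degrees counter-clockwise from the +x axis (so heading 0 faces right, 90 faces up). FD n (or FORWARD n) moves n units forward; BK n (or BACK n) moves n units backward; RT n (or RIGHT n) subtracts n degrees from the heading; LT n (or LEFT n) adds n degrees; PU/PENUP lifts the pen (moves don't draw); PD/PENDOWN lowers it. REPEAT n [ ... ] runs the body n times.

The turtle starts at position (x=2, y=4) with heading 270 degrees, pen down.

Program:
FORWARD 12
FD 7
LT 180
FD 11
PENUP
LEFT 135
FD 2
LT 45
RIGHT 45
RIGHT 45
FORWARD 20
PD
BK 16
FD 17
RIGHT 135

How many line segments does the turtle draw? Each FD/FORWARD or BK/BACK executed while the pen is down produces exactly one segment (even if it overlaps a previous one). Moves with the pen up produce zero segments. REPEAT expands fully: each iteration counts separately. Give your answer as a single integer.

Executing turtle program step by step:
Start: pos=(2,4), heading=270, pen down
FD 12: (2,4) -> (2,-8) [heading=270, draw]
FD 7: (2,-8) -> (2,-15) [heading=270, draw]
LT 180: heading 270 -> 90
FD 11: (2,-15) -> (2,-4) [heading=90, draw]
PU: pen up
LT 135: heading 90 -> 225
FD 2: (2,-4) -> (0.586,-5.414) [heading=225, move]
LT 45: heading 225 -> 270
RT 45: heading 270 -> 225
RT 45: heading 225 -> 180
FD 20: (0.586,-5.414) -> (-19.414,-5.414) [heading=180, move]
PD: pen down
BK 16: (-19.414,-5.414) -> (-3.414,-5.414) [heading=180, draw]
FD 17: (-3.414,-5.414) -> (-20.414,-5.414) [heading=180, draw]
RT 135: heading 180 -> 45
Final: pos=(-20.414,-5.414), heading=45, 5 segment(s) drawn
Segments drawn: 5

Answer: 5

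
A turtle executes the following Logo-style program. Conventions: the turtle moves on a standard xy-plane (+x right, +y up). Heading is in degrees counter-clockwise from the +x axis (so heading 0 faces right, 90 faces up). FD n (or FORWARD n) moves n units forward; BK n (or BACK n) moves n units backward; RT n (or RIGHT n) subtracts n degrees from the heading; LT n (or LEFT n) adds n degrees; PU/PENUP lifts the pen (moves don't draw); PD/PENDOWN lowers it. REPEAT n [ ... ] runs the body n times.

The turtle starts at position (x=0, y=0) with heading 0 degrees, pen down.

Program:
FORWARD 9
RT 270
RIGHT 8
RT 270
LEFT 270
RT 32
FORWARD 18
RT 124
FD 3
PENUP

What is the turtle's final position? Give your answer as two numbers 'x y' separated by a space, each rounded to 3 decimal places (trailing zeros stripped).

Executing turtle program step by step:
Start: pos=(0,0), heading=0, pen down
FD 9: (0,0) -> (9,0) [heading=0, draw]
RT 270: heading 0 -> 90
RT 8: heading 90 -> 82
RT 270: heading 82 -> 172
LT 270: heading 172 -> 82
RT 32: heading 82 -> 50
FD 18: (9,0) -> (20.57,13.789) [heading=50, draw]
RT 124: heading 50 -> 286
FD 3: (20.57,13.789) -> (21.397,10.905) [heading=286, draw]
PU: pen up
Final: pos=(21.397,10.905), heading=286, 3 segment(s) drawn

Answer: 21.397 10.905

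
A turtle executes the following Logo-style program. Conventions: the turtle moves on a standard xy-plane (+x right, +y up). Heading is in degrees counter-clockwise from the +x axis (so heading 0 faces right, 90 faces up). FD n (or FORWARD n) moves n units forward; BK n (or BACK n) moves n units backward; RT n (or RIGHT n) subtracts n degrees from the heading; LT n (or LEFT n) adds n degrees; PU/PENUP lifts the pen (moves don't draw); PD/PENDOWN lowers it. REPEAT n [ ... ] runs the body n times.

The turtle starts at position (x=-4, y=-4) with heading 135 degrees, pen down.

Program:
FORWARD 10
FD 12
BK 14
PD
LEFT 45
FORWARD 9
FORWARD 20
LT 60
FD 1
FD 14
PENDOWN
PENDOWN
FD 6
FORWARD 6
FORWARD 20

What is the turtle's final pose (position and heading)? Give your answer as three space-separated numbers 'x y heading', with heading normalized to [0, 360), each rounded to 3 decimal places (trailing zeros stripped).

Executing turtle program step by step:
Start: pos=(-4,-4), heading=135, pen down
FD 10: (-4,-4) -> (-11.071,3.071) [heading=135, draw]
FD 12: (-11.071,3.071) -> (-19.556,11.556) [heading=135, draw]
BK 14: (-19.556,11.556) -> (-9.657,1.657) [heading=135, draw]
PD: pen down
LT 45: heading 135 -> 180
FD 9: (-9.657,1.657) -> (-18.657,1.657) [heading=180, draw]
FD 20: (-18.657,1.657) -> (-38.657,1.657) [heading=180, draw]
LT 60: heading 180 -> 240
FD 1: (-38.657,1.657) -> (-39.157,0.791) [heading=240, draw]
FD 14: (-39.157,0.791) -> (-46.157,-11.334) [heading=240, draw]
PD: pen down
PD: pen down
FD 6: (-46.157,-11.334) -> (-49.157,-16.53) [heading=240, draw]
FD 6: (-49.157,-16.53) -> (-52.157,-21.726) [heading=240, draw]
FD 20: (-52.157,-21.726) -> (-62.157,-39.046) [heading=240, draw]
Final: pos=(-62.157,-39.046), heading=240, 10 segment(s) drawn

Answer: -62.157 -39.046 240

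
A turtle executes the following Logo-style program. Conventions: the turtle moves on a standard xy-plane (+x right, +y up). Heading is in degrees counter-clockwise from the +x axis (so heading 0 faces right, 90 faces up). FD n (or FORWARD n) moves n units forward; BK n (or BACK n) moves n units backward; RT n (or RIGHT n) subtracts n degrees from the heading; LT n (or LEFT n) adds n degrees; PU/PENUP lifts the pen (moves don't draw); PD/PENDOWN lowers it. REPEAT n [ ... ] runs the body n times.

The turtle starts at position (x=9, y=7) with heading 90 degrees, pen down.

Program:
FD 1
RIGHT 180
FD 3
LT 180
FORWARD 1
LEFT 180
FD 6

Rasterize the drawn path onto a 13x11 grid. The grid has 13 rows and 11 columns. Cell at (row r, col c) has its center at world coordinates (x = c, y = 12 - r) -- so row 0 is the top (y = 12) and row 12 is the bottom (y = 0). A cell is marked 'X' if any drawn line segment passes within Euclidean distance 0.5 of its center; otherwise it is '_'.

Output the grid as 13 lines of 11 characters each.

Answer: ___________
___________
___________
___________
_________X_
_________X_
_________X_
_________X_
_________X_
_________X_
_________X_
_________X_
_________X_

Derivation:
Segment 0: (9,7) -> (9,8)
Segment 1: (9,8) -> (9,5)
Segment 2: (9,5) -> (9,6)
Segment 3: (9,6) -> (9,0)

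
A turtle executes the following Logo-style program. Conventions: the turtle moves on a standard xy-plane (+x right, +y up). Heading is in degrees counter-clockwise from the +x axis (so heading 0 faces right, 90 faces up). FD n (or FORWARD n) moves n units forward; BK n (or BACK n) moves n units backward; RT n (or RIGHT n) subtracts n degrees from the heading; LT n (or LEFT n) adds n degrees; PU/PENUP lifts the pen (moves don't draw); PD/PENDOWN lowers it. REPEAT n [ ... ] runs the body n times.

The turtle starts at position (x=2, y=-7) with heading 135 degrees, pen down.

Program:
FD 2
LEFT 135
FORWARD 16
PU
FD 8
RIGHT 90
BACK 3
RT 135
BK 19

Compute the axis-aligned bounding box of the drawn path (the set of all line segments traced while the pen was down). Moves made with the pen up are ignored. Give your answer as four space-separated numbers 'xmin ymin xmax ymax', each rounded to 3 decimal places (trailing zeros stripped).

Executing turtle program step by step:
Start: pos=(2,-7), heading=135, pen down
FD 2: (2,-7) -> (0.586,-5.586) [heading=135, draw]
LT 135: heading 135 -> 270
FD 16: (0.586,-5.586) -> (0.586,-21.586) [heading=270, draw]
PU: pen up
FD 8: (0.586,-21.586) -> (0.586,-29.586) [heading=270, move]
RT 90: heading 270 -> 180
BK 3: (0.586,-29.586) -> (3.586,-29.586) [heading=180, move]
RT 135: heading 180 -> 45
BK 19: (3.586,-29.586) -> (-9.849,-43.021) [heading=45, move]
Final: pos=(-9.849,-43.021), heading=45, 2 segment(s) drawn

Segment endpoints: x in {0.586, 0.586, 2}, y in {-21.586, -7, -5.586}
xmin=0.586, ymin=-21.586, xmax=2, ymax=-5.586

Answer: 0.586 -21.586 2 -5.586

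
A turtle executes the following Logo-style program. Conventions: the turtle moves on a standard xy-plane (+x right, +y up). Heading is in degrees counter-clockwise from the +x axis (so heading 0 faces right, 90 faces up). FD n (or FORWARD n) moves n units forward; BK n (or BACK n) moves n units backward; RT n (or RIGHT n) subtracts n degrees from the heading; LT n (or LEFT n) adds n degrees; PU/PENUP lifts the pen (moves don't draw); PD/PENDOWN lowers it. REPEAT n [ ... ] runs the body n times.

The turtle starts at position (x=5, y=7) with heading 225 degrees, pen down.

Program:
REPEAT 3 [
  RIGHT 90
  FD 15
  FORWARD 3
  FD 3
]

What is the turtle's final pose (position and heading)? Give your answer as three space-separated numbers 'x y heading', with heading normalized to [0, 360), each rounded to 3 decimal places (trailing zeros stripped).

Answer: 19.849 21.849 315

Derivation:
Executing turtle program step by step:
Start: pos=(5,7), heading=225, pen down
REPEAT 3 [
  -- iteration 1/3 --
  RT 90: heading 225 -> 135
  FD 15: (5,7) -> (-5.607,17.607) [heading=135, draw]
  FD 3: (-5.607,17.607) -> (-7.728,19.728) [heading=135, draw]
  FD 3: (-7.728,19.728) -> (-9.849,21.849) [heading=135, draw]
  -- iteration 2/3 --
  RT 90: heading 135 -> 45
  FD 15: (-9.849,21.849) -> (0.757,32.456) [heading=45, draw]
  FD 3: (0.757,32.456) -> (2.879,34.577) [heading=45, draw]
  FD 3: (2.879,34.577) -> (5,36.698) [heading=45, draw]
  -- iteration 3/3 --
  RT 90: heading 45 -> 315
  FD 15: (5,36.698) -> (15.607,26.092) [heading=315, draw]
  FD 3: (15.607,26.092) -> (17.728,23.971) [heading=315, draw]
  FD 3: (17.728,23.971) -> (19.849,21.849) [heading=315, draw]
]
Final: pos=(19.849,21.849), heading=315, 9 segment(s) drawn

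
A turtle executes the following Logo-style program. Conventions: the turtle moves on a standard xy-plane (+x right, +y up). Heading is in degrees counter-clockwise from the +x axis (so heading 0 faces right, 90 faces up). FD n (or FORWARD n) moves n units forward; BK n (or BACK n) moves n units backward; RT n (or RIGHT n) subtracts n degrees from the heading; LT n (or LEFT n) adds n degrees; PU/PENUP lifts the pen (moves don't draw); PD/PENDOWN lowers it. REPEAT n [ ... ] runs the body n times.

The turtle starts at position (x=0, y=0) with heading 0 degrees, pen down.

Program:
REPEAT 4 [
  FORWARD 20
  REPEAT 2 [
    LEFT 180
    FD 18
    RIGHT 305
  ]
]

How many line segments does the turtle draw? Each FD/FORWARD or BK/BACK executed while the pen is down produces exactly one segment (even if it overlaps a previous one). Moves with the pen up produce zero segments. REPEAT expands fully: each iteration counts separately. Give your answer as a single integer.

Answer: 12

Derivation:
Executing turtle program step by step:
Start: pos=(0,0), heading=0, pen down
REPEAT 4 [
  -- iteration 1/4 --
  FD 20: (0,0) -> (20,0) [heading=0, draw]
  REPEAT 2 [
    -- iteration 1/2 --
    LT 180: heading 0 -> 180
    FD 18: (20,0) -> (2,0) [heading=180, draw]
    RT 305: heading 180 -> 235
    -- iteration 2/2 --
    LT 180: heading 235 -> 55
    FD 18: (2,0) -> (12.324,14.745) [heading=55, draw]
    RT 305: heading 55 -> 110
  ]
  -- iteration 2/4 --
  FD 20: (12.324,14.745) -> (5.484,33.539) [heading=110, draw]
  REPEAT 2 [
    -- iteration 1/2 --
    LT 180: heading 110 -> 290
    FD 18: (5.484,33.539) -> (11.64,16.624) [heading=290, draw]
    RT 305: heading 290 -> 345
    -- iteration 2/2 --
    LT 180: heading 345 -> 165
    FD 18: (11.64,16.624) -> (-5.746,21.283) [heading=165, draw]
    RT 305: heading 165 -> 220
  ]
  -- iteration 3/4 --
  FD 20: (-5.746,21.283) -> (-21.067,8.427) [heading=220, draw]
  REPEAT 2 [
    -- iteration 1/2 --
    LT 180: heading 220 -> 40
    FD 18: (-21.067,8.427) -> (-7.278,19.997) [heading=40, draw]
    RT 305: heading 40 -> 95
    -- iteration 2/2 --
    LT 180: heading 95 -> 275
    FD 18: (-7.278,19.997) -> (-5.71,2.066) [heading=275, draw]
    RT 305: heading 275 -> 330
  ]
  -- iteration 4/4 --
  FD 20: (-5.71,2.066) -> (11.611,-7.934) [heading=330, draw]
  REPEAT 2 [
    -- iteration 1/2 --
    LT 180: heading 330 -> 150
    FD 18: (11.611,-7.934) -> (-3.978,1.066) [heading=150, draw]
    RT 305: heading 150 -> 205
    -- iteration 2/2 --
    LT 180: heading 205 -> 25
    FD 18: (-3.978,1.066) -> (12.336,8.673) [heading=25, draw]
    RT 305: heading 25 -> 80
  ]
]
Final: pos=(12.336,8.673), heading=80, 12 segment(s) drawn
Segments drawn: 12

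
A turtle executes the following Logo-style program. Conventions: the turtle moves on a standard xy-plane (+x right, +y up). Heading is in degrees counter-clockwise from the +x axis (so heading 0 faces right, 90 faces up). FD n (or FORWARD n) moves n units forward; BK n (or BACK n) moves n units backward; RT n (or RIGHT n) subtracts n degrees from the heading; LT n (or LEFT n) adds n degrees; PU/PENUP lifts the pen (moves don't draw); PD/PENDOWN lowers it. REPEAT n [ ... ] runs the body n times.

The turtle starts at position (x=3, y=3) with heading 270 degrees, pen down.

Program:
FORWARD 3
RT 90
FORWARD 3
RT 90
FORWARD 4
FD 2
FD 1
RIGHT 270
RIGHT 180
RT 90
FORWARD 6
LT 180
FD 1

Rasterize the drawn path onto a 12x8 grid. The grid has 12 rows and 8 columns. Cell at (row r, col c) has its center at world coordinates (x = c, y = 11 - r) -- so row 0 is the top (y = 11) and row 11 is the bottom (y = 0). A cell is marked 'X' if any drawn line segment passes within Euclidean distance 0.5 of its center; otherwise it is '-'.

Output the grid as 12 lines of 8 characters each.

Answer: --------
--------
--------
--------
X-------
X-------
X-------
X-------
X--X----
X--X----
X--X----
XXXX----

Derivation:
Segment 0: (3,3) -> (3,0)
Segment 1: (3,0) -> (-0,0)
Segment 2: (-0,0) -> (-0,4)
Segment 3: (-0,4) -> (-0,6)
Segment 4: (-0,6) -> (-0,7)
Segment 5: (-0,7) -> (0,1)
Segment 6: (0,1) -> (0,2)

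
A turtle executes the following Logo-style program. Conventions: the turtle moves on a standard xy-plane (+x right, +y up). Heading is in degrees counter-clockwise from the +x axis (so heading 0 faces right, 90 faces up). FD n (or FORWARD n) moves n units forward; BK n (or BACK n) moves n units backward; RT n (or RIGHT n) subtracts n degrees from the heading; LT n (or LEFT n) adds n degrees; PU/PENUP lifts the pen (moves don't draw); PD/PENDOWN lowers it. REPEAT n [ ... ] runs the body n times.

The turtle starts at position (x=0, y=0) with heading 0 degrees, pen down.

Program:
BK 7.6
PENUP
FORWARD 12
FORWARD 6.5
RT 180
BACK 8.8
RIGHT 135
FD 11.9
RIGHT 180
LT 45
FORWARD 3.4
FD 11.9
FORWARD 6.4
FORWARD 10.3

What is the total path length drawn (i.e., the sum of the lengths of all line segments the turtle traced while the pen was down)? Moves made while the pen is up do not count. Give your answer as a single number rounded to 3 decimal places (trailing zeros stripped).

Executing turtle program step by step:
Start: pos=(0,0), heading=0, pen down
BK 7.6: (0,0) -> (-7.6,0) [heading=0, draw]
PU: pen up
FD 12: (-7.6,0) -> (4.4,0) [heading=0, move]
FD 6.5: (4.4,0) -> (10.9,0) [heading=0, move]
RT 180: heading 0 -> 180
BK 8.8: (10.9,0) -> (19.7,0) [heading=180, move]
RT 135: heading 180 -> 45
FD 11.9: (19.7,0) -> (28.115,8.415) [heading=45, move]
RT 180: heading 45 -> 225
LT 45: heading 225 -> 270
FD 3.4: (28.115,8.415) -> (28.115,5.015) [heading=270, move]
FD 11.9: (28.115,5.015) -> (28.115,-6.885) [heading=270, move]
FD 6.4: (28.115,-6.885) -> (28.115,-13.285) [heading=270, move]
FD 10.3: (28.115,-13.285) -> (28.115,-23.585) [heading=270, move]
Final: pos=(28.115,-23.585), heading=270, 1 segment(s) drawn

Segment lengths:
  seg 1: (0,0) -> (-7.6,0), length = 7.6
Total = 7.6

Answer: 7.6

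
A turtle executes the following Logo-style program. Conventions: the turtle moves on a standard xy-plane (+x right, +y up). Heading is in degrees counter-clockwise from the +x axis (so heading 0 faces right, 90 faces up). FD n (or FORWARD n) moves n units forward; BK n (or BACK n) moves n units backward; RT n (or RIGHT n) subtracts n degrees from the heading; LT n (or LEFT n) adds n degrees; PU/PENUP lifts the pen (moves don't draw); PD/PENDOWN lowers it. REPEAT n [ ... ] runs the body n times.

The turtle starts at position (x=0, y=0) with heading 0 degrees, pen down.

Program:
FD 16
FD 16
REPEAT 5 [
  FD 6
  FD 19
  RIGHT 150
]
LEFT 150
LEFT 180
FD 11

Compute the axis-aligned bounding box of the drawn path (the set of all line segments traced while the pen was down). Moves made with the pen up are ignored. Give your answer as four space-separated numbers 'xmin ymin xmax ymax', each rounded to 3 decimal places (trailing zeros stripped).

Answer: 0 -15.849 57 9.151

Derivation:
Executing turtle program step by step:
Start: pos=(0,0), heading=0, pen down
FD 16: (0,0) -> (16,0) [heading=0, draw]
FD 16: (16,0) -> (32,0) [heading=0, draw]
REPEAT 5 [
  -- iteration 1/5 --
  FD 6: (32,0) -> (38,0) [heading=0, draw]
  FD 19: (38,0) -> (57,0) [heading=0, draw]
  RT 150: heading 0 -> 210
  -- iteration 2/5 --
  FD 6: (57,0) -> (51.804,-3) [heading=210, draw]
  FD 19: (51.804,-3) -> (35.349,-12.5) [heading=210, draw]
  RT 150: heading 210 -> 60
  -- iteration 3/5 --
  FD 6: (35.349,-12.5) -> (38.349,-7.304) [heading=60, draw]
  FD 19: (38.349,-7.304) -> (47.849,9.151) [heading=60, draw]
  RT 150: heading 60 -> 270
  -- iteration 4/5 --
  FD 6: (47.849,9.151) -> (47.849,3.151) [heading=270, draw]
  FD 19: (47.849,3.151) -> (47.849,-15.849) [heading=270, draw]
  RT 150: heading 270 -> 120
  -- iteration 5/5 --
  FD 6: (47.849,-15.849) -> (44.849,-10.653) [heading=120, draw]
  FD 19: (44.849,-10.653) -> (35.349,5.801) [heading=120, draw]
  RT 150: heading 120 -> 330
]
LT 150: heading 330 -> 120
LT 180: heading 120 -> 300
FD 11: (35.349,5.801) -> (40.849,-3.725) [heading=300, draw]
Final: pos=(40.849,-3.725), heading=300, 13 segment(s) drawn

Segment endpoints: x in {0, 16, 32, 35.349, 35.349, 38, 38.349, 40.849, 44.849, 47.849, 47.849, 51.804, 57}, y in {-15.849, -12.5, -10.653, -7.304, -3.725, -3, 0, 3.151, 5.801, 9.151}
xmin=0, ymin=-15.849, xmax=57, ymax=9.151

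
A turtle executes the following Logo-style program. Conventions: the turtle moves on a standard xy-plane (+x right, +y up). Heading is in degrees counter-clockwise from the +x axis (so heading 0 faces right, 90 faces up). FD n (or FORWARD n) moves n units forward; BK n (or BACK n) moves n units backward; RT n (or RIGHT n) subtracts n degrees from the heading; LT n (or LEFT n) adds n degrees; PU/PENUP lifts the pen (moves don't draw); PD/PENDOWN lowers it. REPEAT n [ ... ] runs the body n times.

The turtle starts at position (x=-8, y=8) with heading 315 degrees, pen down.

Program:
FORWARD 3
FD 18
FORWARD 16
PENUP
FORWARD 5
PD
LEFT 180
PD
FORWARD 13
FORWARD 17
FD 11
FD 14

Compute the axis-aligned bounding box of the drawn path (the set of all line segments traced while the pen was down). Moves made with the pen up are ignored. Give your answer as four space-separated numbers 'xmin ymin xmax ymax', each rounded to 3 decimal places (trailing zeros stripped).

Answer: -17.192 -21.698 21.698 17.192

Derivation:
Executing turtle program step by step:
Start: pos=(-8,8), heading=315, pen down
FD 3: (-8,8) -> (-5.879,5.879) [heading=315, draw]
FD 18: (-5.879,5.879) -> (6.849,-6.849) [heading=315, draw]
FD 16: (6.849,-6.849) -> (18.163,-18.163) [heading=315, draw]
PU: pen up
FD 5: (18.163,-18.163) -> (21.698,-21.698) [heading=315, move]
PD: pen down
LT 180: heading 315 -> 135
PD: pen down
FD 13: (21.698,-21.698) -> (12.506,-12.506) [heading=135, draw]
FD 17: (12.506,-12.506) -> (0.485,-0.485) [heading=135, draw]
FD 11: (0.485,-0.485) -> (-7.293,7.293) [heading=135, draw]
FD 14: (-7.293,7.293) -> (-17.192,17.192) [heading=135, draw]
Final: pos=(-17.192,17.192), heading=135, 7 segment(s) drawn

Segment endpoints: x in {-17.192, -8, -7.293, -5.879, 0.485, 6.849, 12.506, 18.163, 21.698}, y in {-21.698, -18.163, -12.506, -6.849, -0.485, 5.879, 7.293, 8, 17.192}
xmin=-17.192, ymin=-21.698, xmax=21.698, ymax=17.192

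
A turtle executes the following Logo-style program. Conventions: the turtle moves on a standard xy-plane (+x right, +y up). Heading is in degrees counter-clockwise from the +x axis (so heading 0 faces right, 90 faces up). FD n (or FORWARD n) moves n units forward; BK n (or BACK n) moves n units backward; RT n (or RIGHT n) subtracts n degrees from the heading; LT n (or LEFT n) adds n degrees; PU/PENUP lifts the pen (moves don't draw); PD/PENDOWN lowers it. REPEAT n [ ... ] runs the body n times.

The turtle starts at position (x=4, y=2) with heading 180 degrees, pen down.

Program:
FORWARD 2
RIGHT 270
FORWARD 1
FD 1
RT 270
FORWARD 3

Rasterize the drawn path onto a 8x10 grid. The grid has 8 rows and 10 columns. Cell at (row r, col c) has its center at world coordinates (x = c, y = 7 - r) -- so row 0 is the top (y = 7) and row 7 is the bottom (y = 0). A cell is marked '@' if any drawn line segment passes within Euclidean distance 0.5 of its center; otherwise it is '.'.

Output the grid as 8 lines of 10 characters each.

Answer: ..........
..........
..........
..........
..........
..@@@.....
..@.......
..@@@@....

Derivation:
Segment 0: (4,2) -> (2,2)
Segment 1: (2,2) -> (2,1)
Segment 2: (2,1) -> (2,0)
Segment 3: (2,0) -> (5,0)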